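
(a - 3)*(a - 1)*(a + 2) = a^3 - 2*a^2 - 5*a + 6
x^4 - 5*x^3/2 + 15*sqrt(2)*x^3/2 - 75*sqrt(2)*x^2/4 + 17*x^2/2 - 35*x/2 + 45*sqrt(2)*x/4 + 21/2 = (x - 3/2)*(x - 1)*(x + sqrt(2)/2)*(x + 7*sqrt(2))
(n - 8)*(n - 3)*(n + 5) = n^3 - 6*n^2 - 31*n + 120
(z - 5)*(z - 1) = z^2 - 6*z + 5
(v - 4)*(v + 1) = v^2 - 3*v - 4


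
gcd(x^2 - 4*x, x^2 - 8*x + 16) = x - 4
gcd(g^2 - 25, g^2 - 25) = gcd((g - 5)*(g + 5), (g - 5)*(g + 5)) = g^2 - 25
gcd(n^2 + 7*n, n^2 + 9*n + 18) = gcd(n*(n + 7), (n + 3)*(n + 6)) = 1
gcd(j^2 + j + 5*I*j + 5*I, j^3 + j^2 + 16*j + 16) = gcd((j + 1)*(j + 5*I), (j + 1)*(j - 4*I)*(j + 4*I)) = j + 1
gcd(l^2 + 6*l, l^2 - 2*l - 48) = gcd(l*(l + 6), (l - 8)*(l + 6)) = l + 6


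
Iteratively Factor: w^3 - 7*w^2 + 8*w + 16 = (w + 1)*(w^2 - 8*w + 16) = (w - 4)*(w + 1)*(w - 4)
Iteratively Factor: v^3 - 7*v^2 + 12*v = (v - 4)*(v^2 - 3*v) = v*(v - 4)*(v - 3)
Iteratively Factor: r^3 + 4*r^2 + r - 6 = (r + 2)*(r^2 + 2*r - 3) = (r + 2)*(r + 3)*(r - 1)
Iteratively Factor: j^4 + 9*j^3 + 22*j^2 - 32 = (j - 1)*(j^3 + 10*j^2 + 32*j + 32) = (j - 1)*(j + 4)*(j^2 + 6*j + 8) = (j - 1)*(j + 2)*(j + 4)*(j + 4)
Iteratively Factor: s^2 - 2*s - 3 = (s + 1)*(s - 3)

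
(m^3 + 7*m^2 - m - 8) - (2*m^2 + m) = m^3 + 5*m^2 - 2*m - 8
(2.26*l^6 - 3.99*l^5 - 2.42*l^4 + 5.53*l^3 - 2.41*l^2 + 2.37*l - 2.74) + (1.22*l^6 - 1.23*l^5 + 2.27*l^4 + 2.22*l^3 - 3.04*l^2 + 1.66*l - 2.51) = 3.48*l^6 - 5.22*l^5 - 0.15*l^4 + 7.75*l^3 - 5.45*l^2 + 4.03*l - 5.25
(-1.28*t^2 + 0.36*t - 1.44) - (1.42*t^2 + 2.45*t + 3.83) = -2.7*t^2 - 2.09*t - 5.27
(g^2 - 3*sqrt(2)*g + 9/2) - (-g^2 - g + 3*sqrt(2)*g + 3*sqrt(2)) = 2*g^2 - 6*sqrt(2)*g + g - 3*sqrt(2) + 9/2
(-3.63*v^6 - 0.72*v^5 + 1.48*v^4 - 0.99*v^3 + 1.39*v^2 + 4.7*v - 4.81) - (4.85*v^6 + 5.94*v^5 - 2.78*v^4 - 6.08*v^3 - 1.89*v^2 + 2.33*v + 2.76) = -8.48*v^6 - 6.66*v^5 + 4.26*v^4 + 5.09*v^3 + 3.28*v^2 + 2.37*v - 7.57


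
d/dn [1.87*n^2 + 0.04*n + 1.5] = 3.74*n + 0.04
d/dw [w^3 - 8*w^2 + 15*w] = 3*w^2 - 16*w + 15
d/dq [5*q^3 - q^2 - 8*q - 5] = 15*q^2 - 2*q - 8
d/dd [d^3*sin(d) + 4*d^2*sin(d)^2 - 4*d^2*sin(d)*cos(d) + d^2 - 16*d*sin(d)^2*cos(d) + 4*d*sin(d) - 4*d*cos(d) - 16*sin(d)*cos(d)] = d^3*cos(d) + 3*d^2*sin(d) - 4*sqrt(2)*d^2*cos(2*d + pi/4) + 8*d*sin(d) - 12*d*sin(3*d) - 4*sqrt(2)*d*sin(2*d + pi/4) + 4*d*cos(d) + 6*d - 4*cos(d) - 16*cos(2*d) + 4*cos(3*d) - 4*sqrt(2)*cos(d + pi/4)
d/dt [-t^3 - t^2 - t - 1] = -3*t^2 - 2*t - 1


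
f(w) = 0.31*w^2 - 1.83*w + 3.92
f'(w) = 0.62*w - 1.83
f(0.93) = 2.49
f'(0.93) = -1.25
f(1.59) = 1.79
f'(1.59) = -0.84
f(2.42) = 1.31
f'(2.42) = -0.33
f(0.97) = 2.44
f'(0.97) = -1.23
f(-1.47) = 7.28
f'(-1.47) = -2.74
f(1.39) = 1.98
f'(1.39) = -0.97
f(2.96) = 1.22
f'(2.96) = 0.01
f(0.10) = 3.74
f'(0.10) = -1.77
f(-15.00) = 101.12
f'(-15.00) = -11.13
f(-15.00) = 101.12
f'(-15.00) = -11.13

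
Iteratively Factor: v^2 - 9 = (v + 3)*(v - 3)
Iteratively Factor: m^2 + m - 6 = (m + 3)*(m - 2)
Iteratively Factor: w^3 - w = (w)*(w^2 - 1) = w*(w + 1)*(w - 1)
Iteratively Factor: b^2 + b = (b)*(b + 1)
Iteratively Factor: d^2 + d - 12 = (d + 4)*(d - 3)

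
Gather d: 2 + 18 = 20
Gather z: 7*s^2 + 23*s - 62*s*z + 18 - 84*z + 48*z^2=7*s^2 + 23*s + 48*z^2 + z*(-62*s - 84) + 18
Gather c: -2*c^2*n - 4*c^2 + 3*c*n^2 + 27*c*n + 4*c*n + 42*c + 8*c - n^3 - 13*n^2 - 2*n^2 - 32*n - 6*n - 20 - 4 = c^2*(-2*n - 4) + c*(3*n^2 + 31*n + 50) - n^3 - 15*n^2 - 38*n - 24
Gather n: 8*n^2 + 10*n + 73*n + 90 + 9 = 8*n^2 + 83*n + 99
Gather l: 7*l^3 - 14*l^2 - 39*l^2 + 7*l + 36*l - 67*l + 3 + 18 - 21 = 7*l^3 - 53*l^2 - 24*l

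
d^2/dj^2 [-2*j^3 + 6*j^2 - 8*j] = 12 - 12*j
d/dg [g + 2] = 1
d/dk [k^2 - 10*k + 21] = 2*k - 10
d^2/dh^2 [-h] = 0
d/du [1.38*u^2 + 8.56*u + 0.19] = 2.76*u + 8.56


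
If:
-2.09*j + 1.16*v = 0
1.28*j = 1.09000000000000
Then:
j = 0.85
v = 1.53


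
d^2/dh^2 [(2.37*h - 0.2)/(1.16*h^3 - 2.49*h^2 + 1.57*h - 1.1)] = (19.134432*h^5 - 44.302488*h^4 + 29.998866*h^3 + 26.66388*h^2 - 35.78862*h + 8.29562)/(1.560896*h^9 - 10.051632*h^8 + 27.914124*h^7 - 47.087457*h^6 + 56.843763*h^5 - 50.893053*h^4 + 33.882073*h^3 - 17.17287*h^2 + 5.6991*h - 1.331)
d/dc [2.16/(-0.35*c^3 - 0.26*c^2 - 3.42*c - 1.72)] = (2.268*c^2 + 1.1232*c + 7.3872)/(0.35*c^3 + 0.26*c^2 + 3.42*c + 1.72)^2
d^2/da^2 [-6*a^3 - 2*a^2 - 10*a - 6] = -36*a - 4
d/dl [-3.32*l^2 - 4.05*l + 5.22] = -6.64*l - 4.05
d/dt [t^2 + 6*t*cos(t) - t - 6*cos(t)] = -6*t*sin(t) + 2*t + 6*sqrt(2)*sin(t + pi/4) - 1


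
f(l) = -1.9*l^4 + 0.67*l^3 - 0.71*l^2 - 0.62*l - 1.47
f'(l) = -7.6*l^3 + 2.01*l^2 - 1.42*l - 0.62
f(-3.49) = -318.31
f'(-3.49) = 351.88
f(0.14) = -1.57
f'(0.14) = -0.80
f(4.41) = -679.18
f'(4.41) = -619.61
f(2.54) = -75.73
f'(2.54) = -115.80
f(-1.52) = -14.66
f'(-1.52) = 32.87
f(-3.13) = -209.39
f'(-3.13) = 256.57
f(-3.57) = -347.41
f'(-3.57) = 375.86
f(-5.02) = -1307.62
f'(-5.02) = 1018.61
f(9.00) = -12042.03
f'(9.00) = -5390.99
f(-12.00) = -40652.43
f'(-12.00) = 13438.66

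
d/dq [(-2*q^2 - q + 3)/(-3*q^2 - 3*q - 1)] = (3*q^2 + 22*q + 10)/(9*q^4 + 18*q^3 + 15*q^2 + 6*q + 1)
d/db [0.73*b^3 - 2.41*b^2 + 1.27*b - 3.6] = 2.19*b^2 - 4.82*b + 1.27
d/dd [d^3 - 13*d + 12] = 3*d^2 - 13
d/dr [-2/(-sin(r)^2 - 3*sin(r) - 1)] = -2*(2*sin(r) + 3)*cos(r)/(sin(r)^2 + 3*sin(r) + 1)^2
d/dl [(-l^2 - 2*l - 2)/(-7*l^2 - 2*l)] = 4*(-3*l^2 - 7*l - 1)/(l^2*(49*l^2 + 28*l + 4))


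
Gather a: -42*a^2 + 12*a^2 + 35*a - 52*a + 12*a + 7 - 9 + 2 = -30*a^2 - 5*a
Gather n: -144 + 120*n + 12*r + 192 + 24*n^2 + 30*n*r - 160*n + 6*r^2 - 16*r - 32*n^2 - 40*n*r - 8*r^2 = -8*n^2 + n*(-10*r - 40) - 2*r^2 - 4*r + 48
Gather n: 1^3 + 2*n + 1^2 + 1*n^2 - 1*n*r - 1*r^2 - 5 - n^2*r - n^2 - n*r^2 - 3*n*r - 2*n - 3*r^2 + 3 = -n^2*r + n*(-r^2 - 4*r) - 4*r^2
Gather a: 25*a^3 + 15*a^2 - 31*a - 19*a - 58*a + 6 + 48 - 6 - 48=25*a^3 + 15*a^2 - 108*a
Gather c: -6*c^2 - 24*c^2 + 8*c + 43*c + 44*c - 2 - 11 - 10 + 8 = -30*c^2 + 95*c - 15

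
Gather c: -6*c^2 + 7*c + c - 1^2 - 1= -6*c^2 + 8*c - 2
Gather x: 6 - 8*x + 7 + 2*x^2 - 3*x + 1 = 2*x^2 - 11*x + 14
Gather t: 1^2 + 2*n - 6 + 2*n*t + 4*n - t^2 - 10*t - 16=6*n - t^2 + t*(2*n - 10) - 21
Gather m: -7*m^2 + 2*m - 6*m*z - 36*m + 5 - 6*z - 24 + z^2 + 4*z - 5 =-7*m^2 + m*(-6*z - 34) + z^2 - 2*z - 24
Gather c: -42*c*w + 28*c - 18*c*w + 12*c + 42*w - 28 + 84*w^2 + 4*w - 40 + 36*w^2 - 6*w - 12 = c*(40 - 60*w) + 120*w^2 + 40*w - 80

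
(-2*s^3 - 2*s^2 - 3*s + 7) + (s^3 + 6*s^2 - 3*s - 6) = -s^3 + 4*s^2 - 6*s + 1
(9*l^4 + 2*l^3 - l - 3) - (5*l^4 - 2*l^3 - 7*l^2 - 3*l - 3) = 4*l^4 + 4*l^3 + 7*l^2 + 2*l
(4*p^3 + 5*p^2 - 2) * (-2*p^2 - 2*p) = -8*p^5 - 18*p^4 - 10*p^3 + 4*p^2 + 4*p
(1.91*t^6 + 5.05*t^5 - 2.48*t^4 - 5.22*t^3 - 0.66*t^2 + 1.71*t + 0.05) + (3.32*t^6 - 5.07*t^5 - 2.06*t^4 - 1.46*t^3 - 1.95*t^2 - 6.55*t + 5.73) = 5.23*t^6 - 0.0200000000000005*t^5 - 4.54*t^4 - 6.68*t^3 - 2.61*t^2 - 4.84*t + 5.78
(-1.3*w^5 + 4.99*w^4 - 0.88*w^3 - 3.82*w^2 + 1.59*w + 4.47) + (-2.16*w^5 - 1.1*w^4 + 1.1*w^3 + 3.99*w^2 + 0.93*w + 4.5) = -3.46*w^5 + 3.89*w^4 + 0.22*w^3 + 0.17*w^2 + 2.52*w + 8.97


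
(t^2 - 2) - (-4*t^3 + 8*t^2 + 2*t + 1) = 4*t^3 - 7*t^2 - 2*t - 3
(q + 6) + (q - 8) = 2*q - 2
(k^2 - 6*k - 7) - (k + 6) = k^2 - 7*k - 13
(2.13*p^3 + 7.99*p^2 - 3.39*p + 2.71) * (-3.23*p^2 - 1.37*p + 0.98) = -6.8799*p^5 - 28.7258*p^4 + 2.0908*p^3 + 3.7212*p^2 - 7.0349*p + 2.6558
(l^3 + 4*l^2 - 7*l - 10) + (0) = l^3 + 4*l^2 - 7*l - 10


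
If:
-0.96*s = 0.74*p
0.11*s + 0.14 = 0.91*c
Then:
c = 0.120879120879121*s + 0.153846153846154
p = -1.2972972972973*s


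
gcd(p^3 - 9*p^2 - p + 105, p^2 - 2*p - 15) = p^2 - 2*p - 15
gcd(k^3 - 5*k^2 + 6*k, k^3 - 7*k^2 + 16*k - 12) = k^2 - 5*k + 6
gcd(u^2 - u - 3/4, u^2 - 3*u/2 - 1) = u + 1/2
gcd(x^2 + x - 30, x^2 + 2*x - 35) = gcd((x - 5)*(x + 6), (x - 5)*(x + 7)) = x - 5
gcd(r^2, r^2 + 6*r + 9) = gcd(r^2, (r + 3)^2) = 1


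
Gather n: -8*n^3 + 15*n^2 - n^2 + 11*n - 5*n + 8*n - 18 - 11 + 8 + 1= -8*n^3 + 14*n^2 + 14*n - 20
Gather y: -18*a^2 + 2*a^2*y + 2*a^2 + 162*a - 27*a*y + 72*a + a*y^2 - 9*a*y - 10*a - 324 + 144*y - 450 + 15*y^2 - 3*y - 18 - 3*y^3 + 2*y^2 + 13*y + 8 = -16*a^2 + 224*a - 3*y^3 + y^2*(a + 17) + y*(2*a^2 - 36*a + 154) - 784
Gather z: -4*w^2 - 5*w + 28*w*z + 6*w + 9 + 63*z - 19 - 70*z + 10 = -4*w^2 + w + z*(28*w - 7)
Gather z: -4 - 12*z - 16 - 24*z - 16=-36*z - 36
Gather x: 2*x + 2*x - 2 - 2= 4*x - 4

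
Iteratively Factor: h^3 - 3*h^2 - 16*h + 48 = (h - 4)*(h^2 + h - 12) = (h - 4)*(h - 3)*(h + 4)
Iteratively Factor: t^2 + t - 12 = (t - 3)*(t + 4)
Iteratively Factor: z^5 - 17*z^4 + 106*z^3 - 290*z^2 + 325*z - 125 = (z - 1)*(z^4 - 16*z^3 + 90*z^2 - 200*z + 125) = (z - 5)*(z - 1)*(z^3 - 11*z^2 + 35*z - 25) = (z - 5)*(z - 1)^2*(z^2 - 10*z + 25) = (z - 5)^2*(z - 1)^2*(z - 5)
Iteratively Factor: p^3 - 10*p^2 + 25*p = (p - 5)*(p^2 - 5*p) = p*(p - 5)*(p - 5)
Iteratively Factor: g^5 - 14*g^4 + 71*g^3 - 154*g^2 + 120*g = (g - 2)*(g^4 - 12*g^3 + 47*g^2 - 60*g) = (g - 4)*(g - 2)*(g^3 - 8*g^2 + 15*g) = (g - 5)*(g - 4)*(g - 2)*(g^2 - 3*g) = g*(g - 5)*(g - 4)*(g - 2)*(g - 3)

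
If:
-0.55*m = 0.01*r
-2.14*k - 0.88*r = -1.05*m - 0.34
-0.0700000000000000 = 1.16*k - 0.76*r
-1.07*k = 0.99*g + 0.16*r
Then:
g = -0.11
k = 0.07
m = -0.00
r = 0.20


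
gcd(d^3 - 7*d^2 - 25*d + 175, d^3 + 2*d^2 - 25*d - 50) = d^2 - 25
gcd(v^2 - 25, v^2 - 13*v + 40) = v - 5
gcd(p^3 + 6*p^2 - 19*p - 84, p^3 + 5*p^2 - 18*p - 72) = p^2 - p - 12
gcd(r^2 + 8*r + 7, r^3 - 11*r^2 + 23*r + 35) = r + 1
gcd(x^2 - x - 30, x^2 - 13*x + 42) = x - 6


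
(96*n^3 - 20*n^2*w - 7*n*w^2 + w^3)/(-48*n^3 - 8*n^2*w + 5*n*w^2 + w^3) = (-8*n + w)/(4*n + w)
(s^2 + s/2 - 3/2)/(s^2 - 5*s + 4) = (s + 3/2)/(s - 4)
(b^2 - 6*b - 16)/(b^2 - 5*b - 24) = (b + 2)/(b + 3)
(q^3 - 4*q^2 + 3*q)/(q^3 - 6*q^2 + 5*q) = (q - 3)/(q - 5)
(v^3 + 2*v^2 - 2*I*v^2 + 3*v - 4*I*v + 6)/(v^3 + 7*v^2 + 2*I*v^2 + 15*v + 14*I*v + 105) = (v^2 + v*(2 + I) + 2*I)/(v^2 + v*(7 + 5*I) + 35*I)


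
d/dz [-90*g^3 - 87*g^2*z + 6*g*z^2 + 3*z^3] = -87*g^2 + 12*g*z + 9*z^2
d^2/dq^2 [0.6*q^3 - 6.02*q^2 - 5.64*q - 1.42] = 3.6*q - 12.04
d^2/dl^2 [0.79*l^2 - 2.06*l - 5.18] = 1.58000000000000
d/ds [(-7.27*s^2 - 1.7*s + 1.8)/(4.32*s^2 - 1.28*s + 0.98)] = (16.6496*s^2 - 29.8012*s + 0.638)/(18.6624*s^4 - 11.0592*s^3 + 10.1056*s^2 - 2.5088*s + 0.9604)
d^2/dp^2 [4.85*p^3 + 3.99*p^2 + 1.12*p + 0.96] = 29.1*p + 7.98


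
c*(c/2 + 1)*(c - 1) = c^3/2 + c^2/2 - c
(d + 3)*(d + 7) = d^2 + 10*d + 21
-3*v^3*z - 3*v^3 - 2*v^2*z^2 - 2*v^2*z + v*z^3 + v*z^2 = (-3*v + z)*(v + z)*(v*z + v)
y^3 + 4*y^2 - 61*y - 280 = (y - 8)*(y + 5)*(y + 7)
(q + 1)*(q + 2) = q^2 + 3*q + 2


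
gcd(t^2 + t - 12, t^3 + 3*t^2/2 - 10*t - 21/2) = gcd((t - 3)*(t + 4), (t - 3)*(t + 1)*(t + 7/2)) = t - 3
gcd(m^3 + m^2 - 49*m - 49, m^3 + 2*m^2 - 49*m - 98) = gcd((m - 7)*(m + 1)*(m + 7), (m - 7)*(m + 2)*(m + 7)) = m^2 - 49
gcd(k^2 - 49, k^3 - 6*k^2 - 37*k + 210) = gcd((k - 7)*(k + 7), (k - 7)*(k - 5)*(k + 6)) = k - 7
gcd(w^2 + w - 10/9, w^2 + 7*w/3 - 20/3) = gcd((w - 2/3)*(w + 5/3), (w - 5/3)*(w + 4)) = 1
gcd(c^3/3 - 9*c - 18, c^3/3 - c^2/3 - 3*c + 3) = c + 3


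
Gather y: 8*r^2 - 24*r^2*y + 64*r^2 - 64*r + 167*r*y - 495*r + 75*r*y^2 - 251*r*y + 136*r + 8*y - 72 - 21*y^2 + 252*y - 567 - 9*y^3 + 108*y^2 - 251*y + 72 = 72*r^2 - 423*r - 9*y^3 + y^2*(75*r + 87) + y*(-24*r^2 - 84*r + 9) - 567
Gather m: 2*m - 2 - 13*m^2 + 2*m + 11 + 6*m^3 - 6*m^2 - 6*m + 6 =6*m^3 - 19*m^2 - 2*m + 15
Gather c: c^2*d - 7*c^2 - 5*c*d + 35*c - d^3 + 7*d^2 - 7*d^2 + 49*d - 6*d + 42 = c^2*(d - 7) + c*(35 - 5*d) - d^3 + 43*d + 42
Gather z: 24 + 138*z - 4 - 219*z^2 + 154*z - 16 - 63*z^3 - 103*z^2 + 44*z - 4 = -63*z^3 - 322*z^2 + 336*z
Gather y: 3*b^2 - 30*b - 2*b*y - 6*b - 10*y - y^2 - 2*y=3*b^2 - 36*b - y^2 + y*(-2*b - 12)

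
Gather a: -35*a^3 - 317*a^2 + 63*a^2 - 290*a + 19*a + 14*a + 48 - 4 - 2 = -35*a^3 - 254*a^2 - 257*a + 42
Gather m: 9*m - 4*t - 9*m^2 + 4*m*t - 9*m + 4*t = -9*m^2 + 4*m*t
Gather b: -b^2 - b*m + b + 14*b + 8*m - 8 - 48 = -b^2 + b*(15 - m) + 8*m - 56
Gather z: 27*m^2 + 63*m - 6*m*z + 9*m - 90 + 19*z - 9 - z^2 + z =27*m^2 + 72*m - z^2 + z*(20 - 6*m) - 99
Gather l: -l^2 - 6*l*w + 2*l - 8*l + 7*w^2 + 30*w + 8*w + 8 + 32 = -l^2 + l*(-6*w - 6) + 7*w^2 + 38*w + 40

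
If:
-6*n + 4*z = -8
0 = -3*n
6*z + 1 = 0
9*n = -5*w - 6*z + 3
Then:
No Solution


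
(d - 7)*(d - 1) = d^2 - 8*d + 7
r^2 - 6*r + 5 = (r - 5)*(r - 1)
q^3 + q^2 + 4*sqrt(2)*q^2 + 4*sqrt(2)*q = q*(q + 1)*(q + 4*sqrt(2))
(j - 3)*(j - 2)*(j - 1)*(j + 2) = j^4 - 4*j^3 - j^2 + 16*j - 12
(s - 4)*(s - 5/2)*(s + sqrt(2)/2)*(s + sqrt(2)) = s^4 - 13*s^3/2 + 3*sqrt(2)*s^3/2 - 39*sqrt(2)*s^2/4 + 11*s^2 - 13*s/2 + 15*sqrt(2)*s + 10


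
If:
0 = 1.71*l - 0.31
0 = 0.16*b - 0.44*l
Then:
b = 0.50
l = 0.18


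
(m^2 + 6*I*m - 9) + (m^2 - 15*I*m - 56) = 2*m^2 - 9*I*m - 65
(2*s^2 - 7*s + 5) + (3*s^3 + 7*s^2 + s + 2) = 3*s^3 + 9*s^2 - 6*s + 7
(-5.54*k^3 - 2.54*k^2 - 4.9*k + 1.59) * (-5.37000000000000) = 29.7498*k^3 + 13.6398*k^2 + 26.313*k - 8.5383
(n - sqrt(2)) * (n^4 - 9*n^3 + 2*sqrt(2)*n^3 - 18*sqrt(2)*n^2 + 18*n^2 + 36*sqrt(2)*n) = n^5 - 9*n^4 + sqrt(2)*n^4 - 9*sqrt(2)*n^3 + 14*n^3 + 18*sqrt(2)*n^2 + 36*n^2 - 72*n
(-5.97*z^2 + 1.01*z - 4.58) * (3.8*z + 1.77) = -22.686*z^3 - 6.7289*z^2 - 15.6163*z - 8.1066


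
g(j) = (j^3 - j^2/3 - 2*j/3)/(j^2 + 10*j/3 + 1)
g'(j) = (-2*j - 10/3)*(j^3 - j^2/3 - 2*j/3)/(j^2 + 10*j/3 + 1)^2 + (3*j^2 - 2*j/3 - 2/3)/(j^2 + 10*j/3 + 1) = (9*j^4 + 60*j^3 + 23*j^2 - 6*j - 6)/(9*j^4 + 60*j^3 + 118*j^2 + 60*j + 9)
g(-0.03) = 0.02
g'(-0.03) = -0.79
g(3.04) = 1.13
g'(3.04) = 0.71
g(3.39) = 1.38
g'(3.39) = 0.74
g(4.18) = 1.99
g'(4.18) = 0.79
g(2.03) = 0.47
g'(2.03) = 0.58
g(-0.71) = 0.06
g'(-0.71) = -1.39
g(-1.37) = 1.35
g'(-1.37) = -3.00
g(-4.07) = -17.56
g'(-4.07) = -8.18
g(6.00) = 3.51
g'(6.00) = 0.87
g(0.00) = 0.00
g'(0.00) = -0.67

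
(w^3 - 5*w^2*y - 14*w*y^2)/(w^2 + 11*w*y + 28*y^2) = w*(w^2 - 5*w*y - 14*y^2)/(w^2 + 11*w*y + 28*y^2)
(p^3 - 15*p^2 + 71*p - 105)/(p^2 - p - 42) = (p^2 - 8*p + 15)/(p + 6)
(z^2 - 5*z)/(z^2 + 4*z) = (z - 5)/(z + 4)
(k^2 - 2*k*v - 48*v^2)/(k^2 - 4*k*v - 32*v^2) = (k + 6*v)/(k + 4*v)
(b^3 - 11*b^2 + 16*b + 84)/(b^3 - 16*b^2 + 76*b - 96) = (b^2 - 5*b - 14)/(b^2 - 10*b + 16)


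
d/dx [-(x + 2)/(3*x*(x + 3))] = (x^2 + 4*x + 6)/(3*x^2*(x^2 + 6*x + 9))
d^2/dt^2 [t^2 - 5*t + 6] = 2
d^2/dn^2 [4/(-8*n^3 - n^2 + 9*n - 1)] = 8*((24*n + 1)*(8*n^3 + n^2 - 9*n + 1) - (24*n^2 + 2*n - 9)^2)/(8*n^3 + n^2 - 9*n + 1)^3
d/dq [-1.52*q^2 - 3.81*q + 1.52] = -3.04*q - 3.81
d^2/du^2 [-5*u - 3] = 0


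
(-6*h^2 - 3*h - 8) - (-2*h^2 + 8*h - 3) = -4*h^2 - 11*h - 5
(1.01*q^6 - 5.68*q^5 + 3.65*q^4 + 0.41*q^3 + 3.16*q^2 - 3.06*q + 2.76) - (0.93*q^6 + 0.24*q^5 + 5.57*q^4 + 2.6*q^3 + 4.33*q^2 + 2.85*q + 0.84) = 0.08*q^6 - 5.92*q^5 - 1.92*q^4 - 2.19*q^3 - 1.17*q^2 - 5.91*q + 1.92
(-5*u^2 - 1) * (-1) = 5*u^2 + 1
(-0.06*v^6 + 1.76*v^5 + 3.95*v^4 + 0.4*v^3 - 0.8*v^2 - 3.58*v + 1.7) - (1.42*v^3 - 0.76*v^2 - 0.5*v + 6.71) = -0.06*v^6 + 1.76*v^5 + 3.95*v^4 - 1.02*v^3 - 0.04*v^2 - 3.08*v - 5.01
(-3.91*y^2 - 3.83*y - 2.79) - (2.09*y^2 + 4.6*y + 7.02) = -6.0*y^2 - 8.43*y - 9.81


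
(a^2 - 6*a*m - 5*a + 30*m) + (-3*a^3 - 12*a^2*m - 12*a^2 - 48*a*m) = -3*a^3 - 12*a^2*m - 11*a^2 - 54*a*m - 5*a + 30*m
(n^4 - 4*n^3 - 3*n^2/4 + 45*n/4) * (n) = n^5 - 4*n^4 - 3*n^3/4 + 45*n^2/4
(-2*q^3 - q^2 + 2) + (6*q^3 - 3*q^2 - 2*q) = 4*q^3 - 4*q^2 - 2*q + 2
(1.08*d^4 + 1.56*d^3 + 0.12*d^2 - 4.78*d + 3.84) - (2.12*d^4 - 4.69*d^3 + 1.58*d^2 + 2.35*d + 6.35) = -1.04*d^4 + 6.25*d^3 - 1.46*d^2 - 7.13*d - 2.51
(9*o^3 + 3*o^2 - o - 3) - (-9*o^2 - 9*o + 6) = 9*o^3 + 12*o^2 + 8*o - 9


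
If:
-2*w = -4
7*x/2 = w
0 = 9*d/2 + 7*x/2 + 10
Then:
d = -8/3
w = 2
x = 4/7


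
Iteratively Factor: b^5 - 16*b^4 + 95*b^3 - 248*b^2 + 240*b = (b)*(b^4 - 16*b^3 + 95*b^2 - 248*b + 240) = b*(b - 5)*(b^3 - 11*b^2 + 40*b - 48) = b*(b - 5)*(b - 4)*(b^2 - 7*b + 12) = b*(b - 5)*(b - 4)^2*(b - 3)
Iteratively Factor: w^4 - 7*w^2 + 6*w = (w + 3)*(w^3 - 3*w^2 + 2*w) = w*(w + 3)*(w^2 - 3*w + 2) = w*(w - 1)*(w + 3)*(w - 2)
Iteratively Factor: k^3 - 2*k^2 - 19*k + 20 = (k - 1)*(k^2 - k - 20) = (k - 1)*(k + 4)*(k - 5)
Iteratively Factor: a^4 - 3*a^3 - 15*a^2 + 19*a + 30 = (a - 2)*(a^3 - a^2 - 17*a - 15) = (a - 5)*(a - 2)*(a^2 + 4*a + 3) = (a - 5)*(a - 2)*(a + 3)*(a + 1)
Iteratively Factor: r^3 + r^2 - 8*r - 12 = (r + 2)*(r^2 - r - 6) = (r + 2)^2*(r - 3)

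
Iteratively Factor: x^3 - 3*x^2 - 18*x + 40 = (x - 5)*(x^2 + 2*x - 8) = (x - 5)*(x + 4)*(x - 2)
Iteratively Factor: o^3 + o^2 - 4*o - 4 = (o + 2)*(o^2 - o - 2) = (o + 1)*(o + 2)*(o - 2)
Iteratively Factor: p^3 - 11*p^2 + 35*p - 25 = (p - 1)*(p^2 - 10*p + 25) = (p - 5)*(p - 1)*(p - 5)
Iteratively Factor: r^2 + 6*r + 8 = (r + 4)*(r + 2)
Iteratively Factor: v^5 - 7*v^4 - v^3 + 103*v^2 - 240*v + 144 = (v - 1)*(v^4 - 6*v^3 - 7*v^2 + 96*v - 144) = (v - 3)*(v - 1)*(v^3 - 3*v^2 - 16*v + 48) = (v - 4)*(v - 3)*(v - 1)*(v^2 + v - 12) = (v - 4)*(v - 3)*(v - 1)*(v + 4)*(v - 3)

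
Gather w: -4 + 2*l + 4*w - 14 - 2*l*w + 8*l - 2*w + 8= 10*l + w*(2 - 2*l) - 10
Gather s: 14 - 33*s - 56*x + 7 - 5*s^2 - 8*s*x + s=-5*s^2 + s*(-8*x - 32) - 56*x + 21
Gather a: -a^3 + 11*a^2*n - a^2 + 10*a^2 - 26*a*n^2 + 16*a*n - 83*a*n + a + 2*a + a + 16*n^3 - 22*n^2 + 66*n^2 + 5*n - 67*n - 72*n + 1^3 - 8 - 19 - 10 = -a^3 + a^2*(11*n + 9) + a*(-26*n^2 - 67*n + 4) + 16*n^3 + 44*n^2 - 134*n - 36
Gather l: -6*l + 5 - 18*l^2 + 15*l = -18*l^2 + 9*l + 5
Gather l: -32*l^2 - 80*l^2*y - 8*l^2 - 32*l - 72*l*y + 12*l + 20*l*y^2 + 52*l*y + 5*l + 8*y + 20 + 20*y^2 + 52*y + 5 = l^2*(-80*y - 40) + l*(20*y^2 - 20*y - 15) + 20*y^2 + 60*y + 25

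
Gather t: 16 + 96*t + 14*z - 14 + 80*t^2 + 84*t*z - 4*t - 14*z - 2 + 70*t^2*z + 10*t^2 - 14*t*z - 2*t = t^2*(70*z + 90) + t*(70*z + 90)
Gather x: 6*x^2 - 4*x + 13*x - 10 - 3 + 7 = 6*x^2 + 9*x - 6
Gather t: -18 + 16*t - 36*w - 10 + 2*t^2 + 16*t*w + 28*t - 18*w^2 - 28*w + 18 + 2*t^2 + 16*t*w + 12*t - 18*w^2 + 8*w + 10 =4*t^2 + t*(32*w + 56) - 36*w^2 - 56*w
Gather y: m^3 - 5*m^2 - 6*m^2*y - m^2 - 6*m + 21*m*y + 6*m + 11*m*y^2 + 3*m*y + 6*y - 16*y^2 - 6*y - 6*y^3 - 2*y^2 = m^3 - 6*m^2 - 6*y^3 + y^2*(11*m - 18) + y*(-6*m^2 + 24*m)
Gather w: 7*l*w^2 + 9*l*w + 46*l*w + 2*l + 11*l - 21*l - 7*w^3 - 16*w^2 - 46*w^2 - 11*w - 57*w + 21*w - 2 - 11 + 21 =-8*l - 7*w^3 + w^2*(7*l - 62) + w*(55*l - 47) + 8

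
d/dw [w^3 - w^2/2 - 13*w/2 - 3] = 3*w^2 - w - 13/2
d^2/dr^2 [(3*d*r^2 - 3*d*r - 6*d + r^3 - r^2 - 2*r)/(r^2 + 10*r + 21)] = 6*(-11*d*r^3 - 69*d*r^2 + 3*d*r + 493*d + 29*r^3 + 231*r^2 + 483*r - 7)/(r^6 + 30*r^5 + 363*r^4 + 2260*r^3 + 7623*r^2 + 13230*r + 9261)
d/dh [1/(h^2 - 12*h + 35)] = 2*(6 - h)/(h^2 - 12*h + 35)^2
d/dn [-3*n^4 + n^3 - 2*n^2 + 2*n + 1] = -12*n^3 + 3*n^2 - 4*n + 2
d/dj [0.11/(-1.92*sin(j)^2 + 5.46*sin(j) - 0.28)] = (0.4224*sin(j) - 0.6006)*cos(j)/(1.92*sin(j)^2 - 5.46*sin(j) + 0.28)^2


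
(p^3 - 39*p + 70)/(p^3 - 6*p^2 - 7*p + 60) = (p^2 + 5*p - 14)/(p^2 - p - 12)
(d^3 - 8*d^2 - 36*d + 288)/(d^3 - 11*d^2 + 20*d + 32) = (d^2 - 36)/(d^2 - 3*d - 4)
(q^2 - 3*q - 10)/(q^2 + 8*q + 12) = (q - 5)/(q + 6)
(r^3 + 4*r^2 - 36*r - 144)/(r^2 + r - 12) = (r^2 - 36)/(r - 3)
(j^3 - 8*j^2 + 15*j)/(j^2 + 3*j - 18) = j*(j - 5)/(j + 6)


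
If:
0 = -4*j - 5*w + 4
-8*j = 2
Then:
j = -1/4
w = 1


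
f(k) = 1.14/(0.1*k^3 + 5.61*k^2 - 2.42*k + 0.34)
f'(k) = 1.14*(-0.3*k^2 - 11.22*k + 2.42)/(0.1*k^3 + 5.61*k^2 - 2.42*k + 0.34)^2 = (-0.342*k^2 - 12.7908*k + 2.7588)/(0.1*k^3 + 5.61*k^2 - 2.42*k + 0.34)^2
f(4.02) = 0.01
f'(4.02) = -0.01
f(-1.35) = 0.08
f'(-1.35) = 0.11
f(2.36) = 0.04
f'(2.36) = -0.04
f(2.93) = 0.03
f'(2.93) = -0.02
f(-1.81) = 0.05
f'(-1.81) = 0.05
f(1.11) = 0.24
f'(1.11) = -0.54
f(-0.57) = 0.32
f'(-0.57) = 0.80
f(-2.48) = 0.03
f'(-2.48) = 0.02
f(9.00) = 0.00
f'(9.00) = -0.00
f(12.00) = 0.00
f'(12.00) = -0.00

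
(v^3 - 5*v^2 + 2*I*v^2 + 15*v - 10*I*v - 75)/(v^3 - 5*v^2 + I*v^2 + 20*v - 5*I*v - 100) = (v - 3*I)/(v - 4*I)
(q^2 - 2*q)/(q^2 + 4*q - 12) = q/(q + 6)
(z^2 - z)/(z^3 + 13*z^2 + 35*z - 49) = z/(z^2 + 14*z + 49)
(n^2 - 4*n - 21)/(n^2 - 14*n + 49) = (n + 3)/(n - 7)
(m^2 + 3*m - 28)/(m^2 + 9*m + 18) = (m^2 + 3*m - 28)/(m^2 + 9*m + 18)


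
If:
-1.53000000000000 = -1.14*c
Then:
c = 1.34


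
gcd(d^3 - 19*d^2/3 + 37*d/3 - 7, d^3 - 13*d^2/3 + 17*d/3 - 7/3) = d^2 - 10*d/3 + 7/3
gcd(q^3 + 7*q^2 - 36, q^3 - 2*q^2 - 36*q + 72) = q^2 + 4*q - 12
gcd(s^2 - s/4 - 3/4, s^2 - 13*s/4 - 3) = s + 3/4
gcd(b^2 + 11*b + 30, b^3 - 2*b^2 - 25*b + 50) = b + 5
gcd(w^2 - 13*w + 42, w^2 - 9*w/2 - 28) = 1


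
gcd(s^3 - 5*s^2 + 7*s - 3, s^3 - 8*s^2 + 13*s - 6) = s^2 - 2*s + 1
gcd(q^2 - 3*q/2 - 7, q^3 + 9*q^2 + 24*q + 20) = q + 2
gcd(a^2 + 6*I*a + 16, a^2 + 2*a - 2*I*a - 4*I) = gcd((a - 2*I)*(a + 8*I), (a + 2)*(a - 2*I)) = a - 2*I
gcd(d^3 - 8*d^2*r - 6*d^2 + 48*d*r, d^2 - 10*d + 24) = d - 6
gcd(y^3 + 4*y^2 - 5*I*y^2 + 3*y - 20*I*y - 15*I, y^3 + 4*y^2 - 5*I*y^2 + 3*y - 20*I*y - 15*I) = y^3 + y^2*(4 - 5*I) + y*(3 - 20*I) - 15*I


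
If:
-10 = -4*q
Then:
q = 5/2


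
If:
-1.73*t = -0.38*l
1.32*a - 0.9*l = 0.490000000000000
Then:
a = 3.10406698564593*t + 0.371212121212121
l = 4.55263157894737*t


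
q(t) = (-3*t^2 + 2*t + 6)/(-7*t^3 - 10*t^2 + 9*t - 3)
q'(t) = (2 - 6*t)/(-7*t^3 - 10*t^2 + 9*t - 3) + (-3*t^2 + 2*t + 6)*(21*t^2 + 20*t - 9)/(-7*t^3 - 10*t^2 + 9*t - 3)^2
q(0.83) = -0.87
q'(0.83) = 3.46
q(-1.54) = 0.28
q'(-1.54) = -0.94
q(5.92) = 0.05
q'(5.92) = -0.00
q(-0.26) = -0.90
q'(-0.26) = -2.55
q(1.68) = -0.02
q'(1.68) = 0.19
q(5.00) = 0.05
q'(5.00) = -0.01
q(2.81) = 0.06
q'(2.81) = 0.01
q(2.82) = 0.06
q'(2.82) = 0.01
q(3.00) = 0.06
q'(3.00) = 0.01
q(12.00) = 0.03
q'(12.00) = 0.00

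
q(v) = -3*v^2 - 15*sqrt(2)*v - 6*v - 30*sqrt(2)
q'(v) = -6*v - 15*sqrt(2) - 6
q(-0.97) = -18.85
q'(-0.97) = -21.39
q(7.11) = -387.57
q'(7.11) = -69.87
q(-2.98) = 12.03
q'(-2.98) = -9.33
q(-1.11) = -15.92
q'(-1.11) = -20.55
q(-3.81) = 17.71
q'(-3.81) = -4.35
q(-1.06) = -16.95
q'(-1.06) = -20.85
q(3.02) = -151.97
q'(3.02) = -45.33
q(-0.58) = -27.65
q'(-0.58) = -23.73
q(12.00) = -800.98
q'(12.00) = -99.21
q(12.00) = -800.98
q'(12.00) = -99.21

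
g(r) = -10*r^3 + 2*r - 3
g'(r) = 2 - 30*r^2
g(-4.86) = 1135.19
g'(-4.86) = -706.59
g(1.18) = -17.07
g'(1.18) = -39.77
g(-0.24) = -3.34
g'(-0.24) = 0.27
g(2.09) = -90.11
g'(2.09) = -129.04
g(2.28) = -116.96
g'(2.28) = -153.95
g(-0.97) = 4.19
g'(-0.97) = -26.23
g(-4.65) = 993.15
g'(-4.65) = -646.68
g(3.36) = -375.61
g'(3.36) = -336.69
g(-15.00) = 33717.00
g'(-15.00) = -6748.00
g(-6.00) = 2145.00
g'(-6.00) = -1078.00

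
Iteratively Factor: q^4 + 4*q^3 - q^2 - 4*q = (q)*(q^3 + 4*q^2 - q - 4) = q*(q + 4)*(q^2 - 1) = q*(q - 1)*(q + 4)*(q + 1)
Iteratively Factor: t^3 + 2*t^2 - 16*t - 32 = (t + 4)*(t^2 - 2*t - 8) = (t + 2)*(t + 4)*(t - 4)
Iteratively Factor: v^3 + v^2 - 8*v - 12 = (v - 3)*(v^2 + 4*v + 4) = (v - 3)*(v + 2)*(v + 2)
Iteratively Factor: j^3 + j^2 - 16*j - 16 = (j - 4)*(j^2 + 5*j + 4) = (j - 4)*(j + 1)*(j + 4)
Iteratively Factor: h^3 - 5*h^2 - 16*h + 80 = (h - 4)*(h^2 - h - 20) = (h - 5)*(h - 4)*(h + 4)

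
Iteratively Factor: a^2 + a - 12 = (a - 3)*(a + 4)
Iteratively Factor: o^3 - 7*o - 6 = (o + 2)*(o^2 - 2*o - 3) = (o - 3)*(o + 2)*(o + 1)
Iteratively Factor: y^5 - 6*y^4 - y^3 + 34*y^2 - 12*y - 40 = (y - 2)*(y^4 - 4*y^3 - 9*y^2 + 16*y + 20) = (y - 2)*(y + 2)*(y^3 - 6*y^2 + 3*y + 10) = (y - 2)*(y + 1)*(y + 2)*(y^2 - 7*y + 10) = (y - 5)*(y - 2)*(y + 1)*(y + 2)*(y - 2)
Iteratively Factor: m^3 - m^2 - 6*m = (m + 2)*(m^2 - 3*m) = m*(m + 2)*(m - 3)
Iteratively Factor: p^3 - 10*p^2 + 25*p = (p - 5)*(p^2 - 5*p) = p*(p - 5)*(p - 5)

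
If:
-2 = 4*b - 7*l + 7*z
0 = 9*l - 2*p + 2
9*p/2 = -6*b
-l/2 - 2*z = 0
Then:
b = -213/356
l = -4/89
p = 71/89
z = 1/89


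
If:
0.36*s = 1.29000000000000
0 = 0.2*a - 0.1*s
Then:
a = 1.79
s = 3.58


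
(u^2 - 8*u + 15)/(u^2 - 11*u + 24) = (u - 5)/(u - 8)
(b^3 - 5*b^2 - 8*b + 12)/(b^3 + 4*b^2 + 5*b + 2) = (b^2 - 7*b + 6)/(b^2 + 2*b + 1)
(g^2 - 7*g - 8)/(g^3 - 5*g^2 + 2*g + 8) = (g - 8)/(g^2 - 6*g + 8)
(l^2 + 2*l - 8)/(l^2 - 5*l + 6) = (l + 4)/(l - 3)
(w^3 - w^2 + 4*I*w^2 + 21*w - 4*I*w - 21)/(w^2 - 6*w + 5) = (w^2 + 4*I*w + 21)/(w - 5)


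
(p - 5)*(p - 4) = p^2 - 9*p + 20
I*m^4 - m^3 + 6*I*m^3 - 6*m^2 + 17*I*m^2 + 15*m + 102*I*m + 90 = (m + 6)*(m - 3*I)*(m + 5*I)*(I*m + 1)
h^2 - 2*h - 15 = (h - 5)*(h + 3)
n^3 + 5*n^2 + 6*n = n*(n + 2)*(n + 3)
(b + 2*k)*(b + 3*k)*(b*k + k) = b^3*k + 5*b^2*k^2 + b^2*k + 6*b*k^3 + 5*b*k^2 + 6*k^3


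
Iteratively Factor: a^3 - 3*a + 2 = (a - 1)*(a^2 + a - 2) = (a - 1)*(a + 2)*(a - 1)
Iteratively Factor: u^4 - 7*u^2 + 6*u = (u + 3)*(u^3 - 3*u^2 + 2*u) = (u - 1)*(u + 3)*(u^2 - 2*u) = (u - 2)*(u - 1)*(u + 3)*(u)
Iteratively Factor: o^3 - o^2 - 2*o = (o)*(o^2 - o - 2) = o*(o - 2)*(o + 1)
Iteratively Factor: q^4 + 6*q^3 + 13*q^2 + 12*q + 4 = (q + 2)*(q^3 + 4*q^2 + 5*q + 2) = (q + 1)*(q + 2)*(q^2 + 3*q + 2) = (q + 1)*(q + 2)^2*(q + 1)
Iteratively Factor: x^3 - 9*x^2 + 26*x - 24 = (x - 3)*(x^2 - 6*x + 8) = (x - 4)*(x - 3)*(x - 2)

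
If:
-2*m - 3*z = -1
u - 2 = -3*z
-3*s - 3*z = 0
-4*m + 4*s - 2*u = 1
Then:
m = -13/16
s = -7/8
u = -5/8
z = 7/8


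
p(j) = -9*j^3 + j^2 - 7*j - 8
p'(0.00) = -7.00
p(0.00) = -8.00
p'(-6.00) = -991.00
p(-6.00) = 2014.00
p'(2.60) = -184.32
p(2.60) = -177.62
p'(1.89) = -99.67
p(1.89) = -78.42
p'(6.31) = -1069.41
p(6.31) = -2273.51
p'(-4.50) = -562.75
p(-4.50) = 863.88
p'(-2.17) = -138.48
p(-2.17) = 103.86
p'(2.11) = -122.99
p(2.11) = -102.86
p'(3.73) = -375.19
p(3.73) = -487.25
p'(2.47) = -166.78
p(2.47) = -154.81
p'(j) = -27*j^2 + 2*j - 7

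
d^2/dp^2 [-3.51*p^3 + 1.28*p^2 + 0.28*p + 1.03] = 2.56 - 21.06*p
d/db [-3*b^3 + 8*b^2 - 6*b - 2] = -9*b^2 + 16*b - 6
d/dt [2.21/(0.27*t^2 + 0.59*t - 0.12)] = (-1.1934*t - 1.3039)/(0.27*t^2 + 0.59*t - 0.12)^2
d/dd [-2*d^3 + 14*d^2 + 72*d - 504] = -6*d^2 + 28*d + 72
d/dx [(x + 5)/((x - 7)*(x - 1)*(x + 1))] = 2*(-x^3 - 4*x^2 + 35*x + 6)/(x^6 - 14*x^5 + 47*x^4 + 28*x^3 - 97*x^2 - 14*x + 49)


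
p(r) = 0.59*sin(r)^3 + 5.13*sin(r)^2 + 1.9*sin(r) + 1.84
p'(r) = 1.77*sin(r)^2*cos(r) + 10.26*sin(r)*cos(r) + 1.9*cos(r)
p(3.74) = 2.29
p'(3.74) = 2.74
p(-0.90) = 3.22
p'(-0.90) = -3.14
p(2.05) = 7.98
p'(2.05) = -5.72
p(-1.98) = 3.96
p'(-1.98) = 2.40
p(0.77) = 5.85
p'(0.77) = 7.11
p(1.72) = 9.31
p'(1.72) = -2.05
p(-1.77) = 4.35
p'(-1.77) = 1.28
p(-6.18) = 2.09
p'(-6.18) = 2.96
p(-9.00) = 1.89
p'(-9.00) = 1.85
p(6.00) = 1.70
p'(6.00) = -0.80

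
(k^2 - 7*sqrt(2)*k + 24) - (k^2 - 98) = -7*sqrt(2)*k + 122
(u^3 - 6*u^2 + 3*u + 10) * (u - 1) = u^4 - 7*u^3 + 9*u^2 + 7*u - 10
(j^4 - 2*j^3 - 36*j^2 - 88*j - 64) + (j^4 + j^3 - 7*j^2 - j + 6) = 2*j^4 - j^3 - 43*j^2 - 89*j - 58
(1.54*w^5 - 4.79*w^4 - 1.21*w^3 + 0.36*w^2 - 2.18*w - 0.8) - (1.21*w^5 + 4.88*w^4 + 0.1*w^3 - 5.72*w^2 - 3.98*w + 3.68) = 0.33*w^5 - 9.67*w^4 - 1.31*w^3 + 6.08*w^2 + 1.8*w - 4.48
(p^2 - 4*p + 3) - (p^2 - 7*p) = 3*p + 3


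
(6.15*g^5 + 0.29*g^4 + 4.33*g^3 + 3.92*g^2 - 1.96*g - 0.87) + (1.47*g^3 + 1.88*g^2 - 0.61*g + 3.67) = 6.15*g^5 + 0.29*g^4 + 5.8*g^3 + 5.8*g^2 - 2.57*g + 2.8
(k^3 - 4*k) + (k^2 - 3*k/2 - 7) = k^3 + k^2 - 11*k/2 - 7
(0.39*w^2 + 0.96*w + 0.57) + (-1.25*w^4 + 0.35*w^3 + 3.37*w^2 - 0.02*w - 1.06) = -1.25*w^4 + 0.35*w^3 + 3.76*w^2 + 0.94*w - 0.49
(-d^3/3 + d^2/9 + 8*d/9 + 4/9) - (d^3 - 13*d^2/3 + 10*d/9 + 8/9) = -4*d^3/3 + 40*d^2/9 - 2*d/9 - 4/9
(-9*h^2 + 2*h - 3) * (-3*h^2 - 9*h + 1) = 27*h^4 + 75*h^3 - 18*h^2 + 29*h - 3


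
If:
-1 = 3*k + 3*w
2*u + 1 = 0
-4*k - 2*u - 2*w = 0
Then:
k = 5/6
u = -1/2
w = -7/6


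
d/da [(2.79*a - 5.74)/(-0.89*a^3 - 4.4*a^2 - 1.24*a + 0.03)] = (4.9662*a^3 - 3.0498*a^2 - 50.512*a - 7.0339)/(0.7921*a^6 + 7.832*a^5 + 21.5672*a^4 + 10.8586*a^3 + 1.2736*a^2 - 0.0744*a + 0.0009)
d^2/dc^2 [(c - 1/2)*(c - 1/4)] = 2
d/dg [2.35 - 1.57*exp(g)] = -1.57*exp(g)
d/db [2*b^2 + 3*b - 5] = 4*b + 3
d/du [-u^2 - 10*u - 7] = -2*u - 10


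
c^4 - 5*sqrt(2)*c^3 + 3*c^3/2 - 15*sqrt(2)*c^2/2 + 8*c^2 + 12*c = c*(c + 3/2)*(c - 4*sqrt(2))*(c - sqrt(2))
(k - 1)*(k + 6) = k^2 + 5*k - 6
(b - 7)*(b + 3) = b^2 - 4*b - 21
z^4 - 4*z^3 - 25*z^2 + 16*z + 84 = (z - 7)*(z - 2)*(z + 2)*(z + 3)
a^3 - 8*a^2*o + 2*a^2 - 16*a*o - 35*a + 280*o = (a - 5)*(a + 7)*(a - 8*o)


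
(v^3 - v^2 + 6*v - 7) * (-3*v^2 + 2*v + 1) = -3*v^5 + 5*v^4 - 19*v^3 + 32*v^2 - 8*v - 7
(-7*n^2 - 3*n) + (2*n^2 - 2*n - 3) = -5*n^2 - 5*n - 3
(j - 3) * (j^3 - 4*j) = j^4 - 3*j^3 - 4*j^2 + 12*j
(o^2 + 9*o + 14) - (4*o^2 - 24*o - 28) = -3*o^2 + 33*o + 42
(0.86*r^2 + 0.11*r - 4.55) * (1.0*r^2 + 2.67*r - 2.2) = 0.86*r^4 + 2.4062*r^3 - 6.1483*r^2 - 12.3905*r + 10.01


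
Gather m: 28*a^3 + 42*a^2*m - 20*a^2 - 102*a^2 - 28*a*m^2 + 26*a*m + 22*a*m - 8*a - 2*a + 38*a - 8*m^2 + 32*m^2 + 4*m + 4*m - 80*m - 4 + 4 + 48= 28*a^3 - 122*a^2 + 28*a + m^2*(24 - 28*a) + m*(42*a^2 + 48*a - 72) + 48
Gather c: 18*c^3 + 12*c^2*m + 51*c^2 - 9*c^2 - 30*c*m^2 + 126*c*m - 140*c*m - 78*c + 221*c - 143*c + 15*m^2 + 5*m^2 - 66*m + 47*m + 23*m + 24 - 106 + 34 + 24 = 18*c^3 + c^2*(12*m + 42) + c*(-30*m^2 - 14*m) + 20*m^2 + 4*m - 24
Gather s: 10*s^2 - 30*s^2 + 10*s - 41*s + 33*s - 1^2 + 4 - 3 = -20*s^2 + 2*s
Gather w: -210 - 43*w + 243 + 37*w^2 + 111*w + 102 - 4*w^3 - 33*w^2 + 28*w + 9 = -4*w^3 + 4*w^2 + 96*w + 144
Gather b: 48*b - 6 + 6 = 48*b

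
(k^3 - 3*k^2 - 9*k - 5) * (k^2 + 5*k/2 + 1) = k^5 - k^4/2 - 31*k^3/2 - 61*k^2/2 - 43*k/2 - 5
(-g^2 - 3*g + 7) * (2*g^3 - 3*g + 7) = -2*g^5 - 6*g^4 + 17*g^3 + 2*g^2 - 42*g + 49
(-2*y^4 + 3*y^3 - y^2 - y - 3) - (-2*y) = -2*y^4 + 3*y^3 - y^2 + y - 3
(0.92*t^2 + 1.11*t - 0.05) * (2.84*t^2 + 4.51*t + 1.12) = 2.6128*t^4 + 7.3016*t^3 + 5.8945*t^2 + 1.0177*t - 0.056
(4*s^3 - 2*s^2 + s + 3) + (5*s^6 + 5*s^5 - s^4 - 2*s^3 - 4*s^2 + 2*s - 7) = 5*s^6 + 5*s^5 - s^4 + 2*s^3 - 6*s^2 + 3*s - 4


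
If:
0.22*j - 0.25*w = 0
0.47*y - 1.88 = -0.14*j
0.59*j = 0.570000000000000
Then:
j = 0.97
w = 0.85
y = 3.71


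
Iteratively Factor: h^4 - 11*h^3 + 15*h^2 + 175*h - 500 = (h + 4)*(h^3 - 15*h^2 + 75*h - 125) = (h - 5)*(h + 4)*(h^2 - 10*h + 25) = (h - 5)^2*(h + 4)*(h - 5)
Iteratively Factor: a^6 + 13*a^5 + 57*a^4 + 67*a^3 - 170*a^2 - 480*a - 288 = (a + 4)*(a^5 + 9*a^4 + 21*a^3 - 17*a^2 - 102*a - 72) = (a + 1)*(a + 4)*(a^4 + 8*a^3 + 13*a^2 - 30*a - 72) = (a + 1)*(a + 3)*(a + 4)*(a^3 + 5*a^2 - 2*a - 24) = (a + 1)*(a + 3)*(a + 4)^2*(a^2 + a - 6) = (a - 2)*(a + 1)*(a + 3)*(a + 4)^2*(a + 3)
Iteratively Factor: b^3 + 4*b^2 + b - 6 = (b - 1)*(b^2 + 5*b + 6) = (b - 1)*(b + 3)*(b + 2)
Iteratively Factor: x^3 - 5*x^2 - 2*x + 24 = (x - 3)*(x^2 - 2*x - 8) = (x - 4)*(x - 3)*(x + 2)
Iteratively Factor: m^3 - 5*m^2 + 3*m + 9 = (m - 3)*(m^2 - 2*m - 3) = (m - 3)^2*(m + 1)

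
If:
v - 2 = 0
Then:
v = 2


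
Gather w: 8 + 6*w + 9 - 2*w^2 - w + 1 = -2*w^2 + 5*w + 18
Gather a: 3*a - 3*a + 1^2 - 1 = 0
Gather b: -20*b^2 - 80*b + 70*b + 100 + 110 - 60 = -20*b^2 - 10*b + 150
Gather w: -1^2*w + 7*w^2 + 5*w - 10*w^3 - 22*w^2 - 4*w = -10*w^3 - 15*w^2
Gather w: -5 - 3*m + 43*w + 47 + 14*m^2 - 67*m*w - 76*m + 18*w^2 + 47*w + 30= 14*m^2 - 79*m + 18*w^2 + w*(90 - 67*m) + 72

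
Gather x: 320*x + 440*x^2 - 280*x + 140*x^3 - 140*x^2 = 140*x^3 + 300*x^2 + 40*x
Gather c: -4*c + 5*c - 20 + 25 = c + 5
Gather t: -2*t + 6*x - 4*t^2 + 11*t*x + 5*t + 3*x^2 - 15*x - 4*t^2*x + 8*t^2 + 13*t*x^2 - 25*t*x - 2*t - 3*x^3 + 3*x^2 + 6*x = t^2*(4 - 4*x) + t*(13*x^2 - 14*x + 1) - 3*x^3 + 6*x^2 - 3*x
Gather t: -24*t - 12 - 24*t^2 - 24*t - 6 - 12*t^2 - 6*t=-36*t^2 - 54*t - 18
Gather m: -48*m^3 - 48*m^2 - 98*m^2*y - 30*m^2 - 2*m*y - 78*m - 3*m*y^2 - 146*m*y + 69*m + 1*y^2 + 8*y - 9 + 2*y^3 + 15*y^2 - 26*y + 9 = -48*m^3 + m^2*(-98*y - 78) + m*(-3*y^2 - 148*y - 9) + 2*y^3 + 16*y^2 - 18*y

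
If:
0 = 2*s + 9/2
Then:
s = -9/4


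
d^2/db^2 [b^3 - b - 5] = 6*b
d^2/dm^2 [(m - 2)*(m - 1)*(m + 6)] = 6*m + 6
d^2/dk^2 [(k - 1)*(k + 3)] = 2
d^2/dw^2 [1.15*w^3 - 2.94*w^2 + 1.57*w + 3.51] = 6.9*w - 5.88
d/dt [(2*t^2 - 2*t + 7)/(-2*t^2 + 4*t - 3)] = 2*(2*t^2 + 8*t - 11)/(4*t^4 - 16*t^3 + 28*t^2 - 24*t + 9)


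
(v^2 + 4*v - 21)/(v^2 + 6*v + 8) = (v^2 + 4*v - 21)/(v^2 + 6*v + 8)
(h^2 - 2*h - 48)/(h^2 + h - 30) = (h - 8)/(h - 5)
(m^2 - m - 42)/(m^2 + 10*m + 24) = (m - 7)/(m + 4)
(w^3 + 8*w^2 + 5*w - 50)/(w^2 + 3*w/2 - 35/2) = 2*(w^2 + 3*w - 10)/(2*w - 7)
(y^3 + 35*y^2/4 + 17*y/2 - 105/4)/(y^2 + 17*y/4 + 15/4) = (4*y^2 + 23*y - 35)/(4*y + 5)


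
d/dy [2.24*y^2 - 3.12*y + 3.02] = 4.48*y - 3.12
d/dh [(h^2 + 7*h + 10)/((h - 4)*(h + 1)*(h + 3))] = (-h^4 - 14*h^3 - 43*h^2 - 24*h + 46)/(h^6 - 26*h^4 - 24*h^3 + 169*h^2 + 312*h + 144)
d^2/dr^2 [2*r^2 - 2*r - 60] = 4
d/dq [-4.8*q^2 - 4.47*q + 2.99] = -9.6*q - 4.47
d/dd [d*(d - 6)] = 2*d - 6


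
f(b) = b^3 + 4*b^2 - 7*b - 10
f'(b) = 3*b^2 + 8*b - 7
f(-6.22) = -52.35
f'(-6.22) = 59.31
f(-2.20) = 14.11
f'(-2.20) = -10.08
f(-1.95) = 11.45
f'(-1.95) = -11.19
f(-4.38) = 13.37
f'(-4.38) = 15.51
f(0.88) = -12.38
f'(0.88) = 2.36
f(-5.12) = -3.52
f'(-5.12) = 30.68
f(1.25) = -10.55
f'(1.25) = 7.69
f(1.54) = -7.64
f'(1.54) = 12.43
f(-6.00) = -40.00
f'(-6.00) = 53.00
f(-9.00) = -352.00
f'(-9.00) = 164.00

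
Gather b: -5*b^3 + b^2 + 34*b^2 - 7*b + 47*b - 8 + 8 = -5*b^3 + 35*b^2 + 40*b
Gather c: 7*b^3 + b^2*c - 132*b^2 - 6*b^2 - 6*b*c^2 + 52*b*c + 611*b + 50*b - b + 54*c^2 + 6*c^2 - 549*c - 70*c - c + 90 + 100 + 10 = 7*b^3 - 138*b^2 + 660*b + c^2*(60 - 6*b) + c*(b^2 + 52*b - 620) + 200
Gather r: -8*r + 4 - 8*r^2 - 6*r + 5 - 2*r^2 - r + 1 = -10*r^2 - 15*r + 10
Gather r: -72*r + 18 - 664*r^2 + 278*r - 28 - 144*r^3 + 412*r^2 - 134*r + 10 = -144*r^3 - 252*r^2 + 72*r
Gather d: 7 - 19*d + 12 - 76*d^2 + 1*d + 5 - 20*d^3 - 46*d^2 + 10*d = -20*d^3 - 122*d^2 - 8*d + 24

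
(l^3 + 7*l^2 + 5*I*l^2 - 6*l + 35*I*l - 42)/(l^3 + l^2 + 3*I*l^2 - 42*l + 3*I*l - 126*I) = (l + 2*I)/(l - 6)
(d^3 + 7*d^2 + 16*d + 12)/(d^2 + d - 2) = (d^2 + 5*d + 6)/(d - 1)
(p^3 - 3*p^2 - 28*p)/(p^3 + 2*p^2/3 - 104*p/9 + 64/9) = 9*p*(p - 7)/(9*p^2 - 30*p + 16)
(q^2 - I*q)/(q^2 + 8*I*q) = (q - I)/(q + 8*I)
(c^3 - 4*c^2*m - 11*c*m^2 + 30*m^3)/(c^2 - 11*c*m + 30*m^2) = (c^2 + c*m - 6*m^2)/(c - 6*m)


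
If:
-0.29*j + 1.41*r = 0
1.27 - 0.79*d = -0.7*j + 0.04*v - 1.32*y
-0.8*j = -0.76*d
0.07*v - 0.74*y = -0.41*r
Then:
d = 11.324287340299*y + 16.0307188623023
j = 10.7580729732841*y + 15.2291829191871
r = 2.21265330656197*y + 3.13224329543565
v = -2.38839793843439*y - 18.3459964446945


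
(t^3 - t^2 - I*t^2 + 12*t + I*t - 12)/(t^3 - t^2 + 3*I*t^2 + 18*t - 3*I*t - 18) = (t^2 - I*t + 12)/(t^2 + 3*I*t + 18)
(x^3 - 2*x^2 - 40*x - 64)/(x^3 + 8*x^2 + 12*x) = (x^2 - 4*x - 32)/(x*(x + 6))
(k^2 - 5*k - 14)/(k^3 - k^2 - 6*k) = (k - 7)/(k*(k - 3))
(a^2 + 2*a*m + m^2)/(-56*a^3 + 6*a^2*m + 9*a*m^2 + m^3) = (a^2 + 2*a*m + m^2)/(-56*a^3 + 6*a^2*m + 9*a*m^2 + m^3)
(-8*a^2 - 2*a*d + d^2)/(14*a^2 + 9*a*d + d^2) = (-4*a + d)/(7*a + d)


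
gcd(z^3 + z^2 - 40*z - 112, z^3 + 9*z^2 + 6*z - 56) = z + 4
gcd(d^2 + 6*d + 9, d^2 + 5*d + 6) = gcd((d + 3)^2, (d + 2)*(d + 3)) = d + 3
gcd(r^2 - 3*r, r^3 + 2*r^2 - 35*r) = r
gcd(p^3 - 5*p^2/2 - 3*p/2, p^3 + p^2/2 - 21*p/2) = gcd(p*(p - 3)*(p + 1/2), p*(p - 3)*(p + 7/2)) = p^2 - 3*p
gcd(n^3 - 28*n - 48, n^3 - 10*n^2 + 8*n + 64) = n + 2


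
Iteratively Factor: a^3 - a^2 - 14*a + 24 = (a - 3)*(a^2 + 2*a - 8) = (a - 3)*(a + 4)*(a - 2)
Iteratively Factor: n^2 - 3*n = (n - 3)*(n)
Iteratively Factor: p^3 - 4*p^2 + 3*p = (p - 1)*(p^2 - 3*p) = p*(p - 1)*(p - 3)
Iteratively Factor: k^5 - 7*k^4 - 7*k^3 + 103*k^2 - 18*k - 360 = (k + 3)*(k^4 - 10*k^3 + 23*k^2 + 34*k - 120) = (k - 4)*(k + 3)*(k^3 - 6*k^2 - k + 30) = (k - 5)*(k - 4)*(k + 3)*(k^2 - k - 6) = (k - 5)*(k - 4)*(k - 3)*(k + 3)*(k + 2)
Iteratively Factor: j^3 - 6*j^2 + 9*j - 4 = (j - 1)*(j^2 - 5*j + 4) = (j - 1)^2*(j - 4)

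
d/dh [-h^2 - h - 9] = -2*h - 1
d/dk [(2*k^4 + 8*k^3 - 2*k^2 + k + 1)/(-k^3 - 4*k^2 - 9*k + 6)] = (-2*k^6 - 16*k^5 - 88*k^4 - 94*k^3 + 169*k^2 - 16*k + 15)/(k^6 + 8*k^5 + 34*k^4 + 60*k^3 + 33*k^2 - 108*k + 36)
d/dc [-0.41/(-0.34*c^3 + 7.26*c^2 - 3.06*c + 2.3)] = (-0.4182*c^2 + 5.9532*c - 1.2546)/(0.34*c^3 - 7.26*c^2 + 3.06*c - 2.3)^2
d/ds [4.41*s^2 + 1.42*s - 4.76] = 8.82*s + 1.42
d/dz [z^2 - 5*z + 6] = 2*z - 5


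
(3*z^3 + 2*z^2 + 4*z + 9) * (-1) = -3*z^3 - 2*z^2 - 4*z - 9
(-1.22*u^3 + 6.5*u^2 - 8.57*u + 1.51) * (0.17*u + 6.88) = -0.2074*u^4 - 7.2886*u^3 + 43.2631*u^2 - 58.7049*u + 10.3888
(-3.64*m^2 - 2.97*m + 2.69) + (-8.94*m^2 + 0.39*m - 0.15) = -12.58*m^2 - 2.58*m + 2.54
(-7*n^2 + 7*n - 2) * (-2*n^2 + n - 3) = 14*n^4 - 21*n^3 + 32*n^2 - 23*n + 6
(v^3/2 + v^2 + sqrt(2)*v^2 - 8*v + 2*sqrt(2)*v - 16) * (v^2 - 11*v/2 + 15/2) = v^5/2 - 7*v^4/4 + sqrt(2)*v^4 - 39*v^3/4 - 7*sqrt(2)*v^3/2 - 7*sqrt(2)*v^2/2 + 71*v^2/2 + 15*sqrt(2)*v + 28*v - 120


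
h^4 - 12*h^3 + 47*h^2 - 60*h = h*(h - 5)*(h - 4)*(h - 3)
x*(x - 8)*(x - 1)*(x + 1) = x^4 - 8*x^3 - x^2 + 8*x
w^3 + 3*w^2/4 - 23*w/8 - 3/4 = (w - 3/2)*(w + 1/4)*(w + 2)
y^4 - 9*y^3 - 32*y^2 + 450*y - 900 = (y - 6)*(y - 3)*(y - 5*sqrt(2))*(y + 5*sqrt(2))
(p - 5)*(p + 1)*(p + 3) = p^3 - p^2 - 17*p - 15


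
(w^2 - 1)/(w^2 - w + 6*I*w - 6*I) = (w + 1)/(w + 6*I)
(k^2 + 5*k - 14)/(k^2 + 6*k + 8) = (k^2 + 5*k - 14)/(k^2 + 6*k + 8)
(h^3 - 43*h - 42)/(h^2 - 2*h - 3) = (h^2 - h - 42)/(h - 3)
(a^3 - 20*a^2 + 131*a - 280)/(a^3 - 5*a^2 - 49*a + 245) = (a - 8)/(a + 7)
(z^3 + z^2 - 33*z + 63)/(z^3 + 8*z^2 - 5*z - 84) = (z - 3)/(z + 4)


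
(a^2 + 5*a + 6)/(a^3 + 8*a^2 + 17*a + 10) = (a + 3)/(a^2 + 6*a + 5)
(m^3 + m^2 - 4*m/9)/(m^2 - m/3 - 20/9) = m*(3*m - 1)/(3*m - 5)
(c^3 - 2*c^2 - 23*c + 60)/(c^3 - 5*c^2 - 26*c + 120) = (c - 3)/(c - 6)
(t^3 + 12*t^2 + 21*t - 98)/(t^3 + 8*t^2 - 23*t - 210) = (t^2 + 5*t - 14)/(t^2 + t - 30)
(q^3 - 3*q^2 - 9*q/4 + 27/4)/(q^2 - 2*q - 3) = (q^2 - 9/4)/(q + 1)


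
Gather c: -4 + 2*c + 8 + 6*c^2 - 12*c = 6*c^2 - 10*c + 4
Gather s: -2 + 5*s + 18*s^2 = 18*s^2 + 5*s - 2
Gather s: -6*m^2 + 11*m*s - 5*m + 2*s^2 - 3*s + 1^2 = -6*m^2 - 5*m + 2*s^2 + s*(11*m - 3) + 1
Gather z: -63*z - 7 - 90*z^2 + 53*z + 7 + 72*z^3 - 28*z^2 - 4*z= 72*z^3 - 118*z^2 - 14*z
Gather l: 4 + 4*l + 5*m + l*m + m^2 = l*(m + 4) + m^2 + 5*m + 4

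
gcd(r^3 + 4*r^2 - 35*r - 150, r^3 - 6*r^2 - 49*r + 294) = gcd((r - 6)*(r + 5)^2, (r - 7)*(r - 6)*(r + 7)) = r - 6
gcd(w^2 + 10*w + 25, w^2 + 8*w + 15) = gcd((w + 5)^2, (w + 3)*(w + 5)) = w + 5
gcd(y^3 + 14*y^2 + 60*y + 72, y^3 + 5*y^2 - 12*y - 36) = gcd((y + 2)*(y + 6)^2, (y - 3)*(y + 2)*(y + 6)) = y^2 + 8*y + 12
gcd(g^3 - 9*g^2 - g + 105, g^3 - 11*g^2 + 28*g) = g - 7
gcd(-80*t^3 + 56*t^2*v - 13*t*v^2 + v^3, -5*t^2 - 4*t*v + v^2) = 5*t - v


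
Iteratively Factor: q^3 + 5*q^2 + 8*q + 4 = (q + 2)*(q^2 + 3*q + 2) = (q + 2)^2*(q + 1)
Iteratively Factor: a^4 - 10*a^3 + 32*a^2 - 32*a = (a - 4)*(a^3 - 6*a^2 + 8*a) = a*(a - 4)*(a^2 - 6*a + 8) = a*(a - 4)^2*(a - 2)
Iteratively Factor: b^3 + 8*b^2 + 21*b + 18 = (b + 2)*(b^2 + 6*b + 9) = (b + 2)*(b + 3)*(b + 3)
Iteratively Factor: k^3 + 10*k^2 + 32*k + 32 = (k + 4)*(k^2 + 6*k + 8) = (k + 2)*(k + 4)*(k + 4)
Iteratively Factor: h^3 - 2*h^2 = (h)*(h^2 - 2*h) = h^2*(h - 2)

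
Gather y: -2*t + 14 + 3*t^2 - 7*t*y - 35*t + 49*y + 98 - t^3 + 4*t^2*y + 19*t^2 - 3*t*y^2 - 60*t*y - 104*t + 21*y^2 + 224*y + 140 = -t^3 + 22*t^2 - 141*t + y^2*(21 - 3*t) + y*(4*t^2 - 67*t + 273) + 252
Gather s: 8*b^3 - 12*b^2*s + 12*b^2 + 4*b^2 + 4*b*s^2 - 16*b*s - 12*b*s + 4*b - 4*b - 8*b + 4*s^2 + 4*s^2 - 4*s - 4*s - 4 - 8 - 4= 8*b^3 + 16*b^2 - 8*b + s^2*(4*b + 8) + s*(-12*b^2 - 28*b - 8) - 16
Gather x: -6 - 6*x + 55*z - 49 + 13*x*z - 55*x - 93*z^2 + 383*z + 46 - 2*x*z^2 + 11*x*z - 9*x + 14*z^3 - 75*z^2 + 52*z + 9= x*(-2*z^2 + 24*z - 70) + 14*z^3 - 168*z^2 + 490*z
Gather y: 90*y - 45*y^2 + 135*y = -45*y^2 + 225*y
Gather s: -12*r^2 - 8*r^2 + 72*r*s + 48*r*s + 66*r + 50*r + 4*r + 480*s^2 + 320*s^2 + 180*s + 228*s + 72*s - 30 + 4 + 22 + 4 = -20*r^2 + 120*r + 800*s^2 + s*(120*r + 480)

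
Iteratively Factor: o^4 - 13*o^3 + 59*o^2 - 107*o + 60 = (o - 5)*(o^3 - 8*o^2 + 19*o - 12) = (o - 5)*(o - 4)*(o^2 - 4*o + 3) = (o - 5)*(o - 4)*(o - 3)*(o - 1)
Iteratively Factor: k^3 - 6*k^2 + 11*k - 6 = (k - 3)*(k^2 - 3*k + 2) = (k - 3)*(k - 1)*(k - 2)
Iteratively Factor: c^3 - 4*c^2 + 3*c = (c - 3)*(c^2 - c) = c*(c - 3)*(c - 1)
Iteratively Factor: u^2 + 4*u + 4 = (u + 2)*(u + 2)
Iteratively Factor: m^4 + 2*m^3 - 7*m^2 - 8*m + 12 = (m + 3)*(m^3 - m^2 - 4*m + 4) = (m - 2)*(m + 3)*(m^2 + m - 2) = (m - 2)*(m + 2)*(m + 3)*(m - 1)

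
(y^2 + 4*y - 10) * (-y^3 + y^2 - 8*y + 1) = -y^5 - 3*y^4 + 6*y^3 - 41*y^2 + 84*y - 10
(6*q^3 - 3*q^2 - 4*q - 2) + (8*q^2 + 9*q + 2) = 6*q^3 + 5*q^2 + 5*q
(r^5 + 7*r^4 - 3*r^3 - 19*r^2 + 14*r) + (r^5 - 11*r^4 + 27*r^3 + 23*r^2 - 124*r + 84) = 2*r^5 - 4*r^4 + 24*r^3 + 4*r^2 - 110*r + 84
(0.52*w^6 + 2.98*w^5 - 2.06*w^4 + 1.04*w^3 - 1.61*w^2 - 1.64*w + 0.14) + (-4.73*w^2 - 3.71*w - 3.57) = 0.52*w^6 + 2.98*w^5 - 2.06*w^4 + 1.04*w^3 - 6.34*w^2 - 5.35*w - 3.43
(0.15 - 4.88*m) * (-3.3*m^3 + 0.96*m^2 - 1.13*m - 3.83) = 16.104*m^4 - 5.1798*m^3 + 5.6584*m^2 + 18.5209*m - 0.5745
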